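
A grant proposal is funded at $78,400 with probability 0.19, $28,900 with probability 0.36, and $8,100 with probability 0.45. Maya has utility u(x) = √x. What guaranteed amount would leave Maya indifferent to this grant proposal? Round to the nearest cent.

$23,994.01

E[u] = 0.19·√78400 + 0.36·√28900 + 0.45·√8100 = 0.19·280 + 0.36·170 + 0.45·90 = 154.9
CE = (154.9)² = 23994.01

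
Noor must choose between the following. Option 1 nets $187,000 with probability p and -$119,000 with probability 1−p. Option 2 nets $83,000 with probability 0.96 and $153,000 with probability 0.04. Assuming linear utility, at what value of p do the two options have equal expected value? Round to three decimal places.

p = 0.669

EV(Option 2) = 0.96 × 83000 + 0.04 × 153000 = 79680 + 6120 = 85800
p·187000 + (1−p)·(-119000) = 85800
306000p − 119000 = 85800
p = (85800 + 119000) / 306000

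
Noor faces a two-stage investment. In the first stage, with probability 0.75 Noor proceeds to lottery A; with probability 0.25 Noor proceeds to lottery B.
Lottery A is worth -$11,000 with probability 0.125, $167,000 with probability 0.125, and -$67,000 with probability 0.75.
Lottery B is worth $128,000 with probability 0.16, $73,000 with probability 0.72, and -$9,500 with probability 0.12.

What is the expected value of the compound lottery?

EV(A) = 0.125 × (-11000) + 0.125 × 167000 + 0.75 × (-67000) = -1375 + 20875 − 50250 = -30750
EV(B) = 0.16 × 128000 + 0.72 × 73000 + 0.12 × (-9500) = 20480 + 52560 − 1140 = 71900
Overall = 0.75 × (-30750) + 0.25 × 71900 = -23062.5 + 17975 = -5087.5

-$5,087.50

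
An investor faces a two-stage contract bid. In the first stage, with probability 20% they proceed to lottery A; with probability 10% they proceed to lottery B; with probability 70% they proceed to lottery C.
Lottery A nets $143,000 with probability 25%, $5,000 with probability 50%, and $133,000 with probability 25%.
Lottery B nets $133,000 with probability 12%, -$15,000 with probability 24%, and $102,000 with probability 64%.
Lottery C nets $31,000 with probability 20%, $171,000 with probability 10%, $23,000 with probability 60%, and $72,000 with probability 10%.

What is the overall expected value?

EV(A) = 0.25 × 143000 + 0.5 × 5000 + 0.25 × 133000 = 35750 + 2500 + 33250 = 71500
EV(B) = 0.12 × 133000 + 0.24 × (-15000) + 0.64 × 102000 = 15960 − 3600 + 65280 = 77640
EV(C) = 0.2 × 31000 + 0.1 × 171000 + 0.6 × 23000 + 0.1 × 72000 = 6200 + 17100 + 13800 + 7200 = 44300
Overall = 0.2 × 71500 + 0.1 × 77640 + 0.7 × 44300 = 14300 + 7764 + 31010 = 53074

$53,074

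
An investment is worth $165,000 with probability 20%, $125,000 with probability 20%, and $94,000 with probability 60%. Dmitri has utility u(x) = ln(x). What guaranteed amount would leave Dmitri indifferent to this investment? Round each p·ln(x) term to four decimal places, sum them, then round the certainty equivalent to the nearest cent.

$111,357.39

E[u] = 0.2·ln(165000) + 0.2·ln(125000) + 0.6·ln(94000) = 2.4027 + 2.3472 + 6.8706 = 11.6205
CE = e^11.6205 ≈ 111357.39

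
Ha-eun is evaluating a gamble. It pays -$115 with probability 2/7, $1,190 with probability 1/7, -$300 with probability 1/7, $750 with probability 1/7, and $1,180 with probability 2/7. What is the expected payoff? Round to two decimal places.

EV = 2/7 × (-115) + 1/7 × 1190 + 1/7 × (-300) + 1/7 × 750 + 2/7 × 1180 = -32.8571 + 170 − 42.8571 + 107.1429 + 337.1429 = 538.5714

$538.57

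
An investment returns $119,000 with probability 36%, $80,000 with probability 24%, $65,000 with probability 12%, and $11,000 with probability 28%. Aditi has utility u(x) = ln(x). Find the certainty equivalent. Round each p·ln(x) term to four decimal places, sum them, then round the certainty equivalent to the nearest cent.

E[u] = 0.36·ln(119000) + 0.24·ln(80000) + 0.12·ln(65000) + 0.28·ln(11000) = 4.2073 + 2.7095 + 1.3299 + 2.6056 = 10.8523
CE = e^10.8523 ≈ 51652.82

$51,652.82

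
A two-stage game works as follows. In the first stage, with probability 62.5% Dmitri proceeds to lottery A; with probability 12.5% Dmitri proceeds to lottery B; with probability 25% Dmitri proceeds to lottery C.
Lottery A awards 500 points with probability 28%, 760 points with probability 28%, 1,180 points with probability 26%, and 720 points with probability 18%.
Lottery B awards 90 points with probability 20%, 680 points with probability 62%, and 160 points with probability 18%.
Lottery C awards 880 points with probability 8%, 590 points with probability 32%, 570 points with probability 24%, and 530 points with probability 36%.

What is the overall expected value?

698.5 points

EV(A) = 0.28 × 500 + 0.28 × 760 + 0.26 × 1180 + 0.18 × 720 = 140 + 212.8 + 306.8 + 129.6 = 789.2
EV(B) = 0.2 × 90 + 0.62 × 680 + 0.18 × 160 = 18 + 421.6 + 28.8 = 468.4
EV(C) = 0.08 × 880 + 0.32 × 590 + 0.24 × 570 + 0.36 × 530 = 70.4 + 188.8 + 136.8 + 190.8 = 586.8
Overall = 0.625 × 789.2 + 0.125 × 468.4 + 0.25 × 586.8 = 493.25 + 58.55 + 146.7 = 698.5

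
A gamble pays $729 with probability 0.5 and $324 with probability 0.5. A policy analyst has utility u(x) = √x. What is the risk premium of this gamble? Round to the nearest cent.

E[u] = 0.5·√729 + 0.5·√324 = 0.5·27 + 0.5·18 = 22.5
CE = (22.5)² = 506.25
Risk premium = EV − CE = 526.5 − 506.25 = 20.25

$20.25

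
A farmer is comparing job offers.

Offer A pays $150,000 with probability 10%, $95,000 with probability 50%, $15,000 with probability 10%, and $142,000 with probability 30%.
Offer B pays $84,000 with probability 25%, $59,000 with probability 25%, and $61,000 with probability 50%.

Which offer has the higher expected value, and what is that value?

Offer A ($106,600)

Offer A = 0.1 × 150000 + 0.5 × 95000 + 0.1 × 15000 + 0.3 × 142000 = 15000 + 47500 + 1500 + 42600 = 106600
Offer B = 0.25 × 84000 + 0.25 × 59000 + 0.5 × 61000 = 21000 + 14750 + 30500 = 66250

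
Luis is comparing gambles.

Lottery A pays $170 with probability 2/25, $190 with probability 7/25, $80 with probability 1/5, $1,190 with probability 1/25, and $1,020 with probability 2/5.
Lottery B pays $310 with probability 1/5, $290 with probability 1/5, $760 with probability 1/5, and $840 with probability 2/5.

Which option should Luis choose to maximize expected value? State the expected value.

Lottery A = 2/25 × 170 + 7/25 × 190 + 1/5 × 80 + 1/25 × 1190 + 2/5 × 1020 = 13.6 + 53.2 + 16 + 47.6 + 408 = 538.4
Lottery B = 1/5 × 310 + 1/5 × 290 + 1/5 × 760 + 2/5 × 840 = 62 + 58 + 152 + 336 = 608

Lottery B ($608)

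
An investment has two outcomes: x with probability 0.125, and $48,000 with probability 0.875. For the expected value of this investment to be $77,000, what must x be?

x = $280,000

0.125·x + 0.875·48000 = 77000
0.125·x = 77000 − 42000 = 35000
x = 35000 / 0.125 = 280000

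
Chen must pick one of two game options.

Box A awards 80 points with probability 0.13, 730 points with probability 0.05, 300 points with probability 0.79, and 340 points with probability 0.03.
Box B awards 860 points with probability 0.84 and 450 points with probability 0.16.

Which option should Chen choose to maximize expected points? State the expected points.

Box A = 0.13 × 80 + 0.05 × 730 + 0.79 × 300 + 0.03 × 340 = 10.4 + 36.5 + 237 + 10.2 = 294.1
Box B = 0.84 × 860 + 0.16 × 450 = 722.4 + 72 = 794.4

Box B (794.4 points)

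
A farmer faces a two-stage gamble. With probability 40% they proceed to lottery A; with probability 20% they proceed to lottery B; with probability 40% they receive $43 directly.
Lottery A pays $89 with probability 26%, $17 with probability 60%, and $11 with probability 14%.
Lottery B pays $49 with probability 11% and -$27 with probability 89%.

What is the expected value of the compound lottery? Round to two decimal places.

EV(A) = 0.26 × 89 + 0.6 × 17 + 0.14 × 11 = 23.14 + 10.2 + 1.54 = 34.88
EV(B) = 0.11 × 49 + 0.89 × (-27) = 5.39 − 24.03 = -18.64
Branch C: 43 (certain)
Overall = 0.4 × 34.88 + 0.2 × (-18.64) + 0.4 × 43 = 13.952 − 3.728 + 17.2 = 27.424

$27.42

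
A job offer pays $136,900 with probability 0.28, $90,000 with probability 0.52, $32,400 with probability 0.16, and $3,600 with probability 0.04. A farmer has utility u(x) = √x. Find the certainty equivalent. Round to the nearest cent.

E[u] = 0.28·√136900 + 0.52·√90000 + 0.16·√32400 + 0.04·√3600 = 0.28·370 + 0.52·300 + 0.16·180 + 0.04·60 = 290.8
CE = (290.8)² = 84564.64

$84,564.64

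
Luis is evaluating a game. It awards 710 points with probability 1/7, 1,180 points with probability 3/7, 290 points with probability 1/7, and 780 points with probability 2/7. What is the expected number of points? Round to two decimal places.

871.43 points

EV = 1/7 × 710 + 3/7 × 1180 + 1/7 × 290 + 2/7 × 780 = 101.4286 + 505.7143 + 41.4286 + 222.8571 = 871.4286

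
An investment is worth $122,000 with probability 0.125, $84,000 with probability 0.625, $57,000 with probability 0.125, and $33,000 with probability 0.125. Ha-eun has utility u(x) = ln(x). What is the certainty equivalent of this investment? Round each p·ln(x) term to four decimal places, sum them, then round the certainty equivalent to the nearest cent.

$74,607.77

E[u] = 0.125·ln(122000) + 0.625·ln(84000) + 0.125·ln(57000) + 0.125·ln(33000) = 1.4640 + 7.0866 + 1.3689 + 1.3005 = 11.2200
CE = e^11.2200 ≈ 74607.77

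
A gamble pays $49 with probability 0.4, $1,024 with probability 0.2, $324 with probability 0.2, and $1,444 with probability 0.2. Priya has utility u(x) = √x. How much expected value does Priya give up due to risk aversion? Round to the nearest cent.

$161.84

E[u] = 0.4·√49 + 0.2·√1024 + 0.2·√324 + 0.2·√1444 = 0.4·7 + 0.2·32 + 0.2·18 + 0.2·38 = 20.4
CE = (20.4)² = 416.16
Risk premium = EV − CE = 578 − 416.16 = 161.84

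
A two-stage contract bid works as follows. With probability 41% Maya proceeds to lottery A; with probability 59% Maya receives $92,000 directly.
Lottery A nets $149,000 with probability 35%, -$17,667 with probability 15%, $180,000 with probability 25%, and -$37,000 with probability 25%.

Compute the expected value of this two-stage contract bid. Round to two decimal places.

$89,232.48

EV(A) = 0.35 × 149000 + 0.15 × (-17667) + 0.25 × 180000 + 0.25 × (-37000) = 52150 − 2650.05 + 45000 − 9250 = 85249.95
Branch B: 92000 (certain)
Overall = 0.41 × 85249.95 + 0.59 × 92000 = 34952.4795 + 54280 = 89232.4795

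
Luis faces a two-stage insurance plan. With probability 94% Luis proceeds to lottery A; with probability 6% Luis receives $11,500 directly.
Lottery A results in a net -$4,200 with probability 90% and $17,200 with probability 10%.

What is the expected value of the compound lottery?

-$1,246.40

EV(A) = 0.9 × (-4200) + 0.1 × 17200 = -3780 + 1720 = -2060
Branch B: 11500 (certain)
Overall = 0.94 × (-2060) + 0.06 × 11500 = -1936.4 + 690 = -1246.4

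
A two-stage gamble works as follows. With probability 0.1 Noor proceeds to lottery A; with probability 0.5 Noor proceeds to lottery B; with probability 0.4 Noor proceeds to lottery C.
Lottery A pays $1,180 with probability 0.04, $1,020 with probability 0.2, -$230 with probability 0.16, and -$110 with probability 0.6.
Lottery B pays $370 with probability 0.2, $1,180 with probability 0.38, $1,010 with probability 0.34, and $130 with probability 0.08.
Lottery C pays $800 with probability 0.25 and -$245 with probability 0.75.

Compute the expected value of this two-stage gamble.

EV(A) = 0.04 × 1180 + 0.2 × 1020 + 0.16 × (-230) + 0.6 × (-110) = 47.2 + 204 − 36.8 − 66 = 148.4
EV(B) = 0.2 × 370 + 0.38 × 1180 + 0.34 × 1010 + 0.08 × 130 = 74 + 448.4 + 343.4 + 10.4 = 876.2
EV(C) = 0.25 × 800 + 0.75 × (-245) = 200 − 183.75 = 16.25
Overall = 0.1 × 148.4 + 0.5 × 876.2 + 0.4 × 16.25 = 14.84 + 438.1 + 6.5 = 459.44

$459.44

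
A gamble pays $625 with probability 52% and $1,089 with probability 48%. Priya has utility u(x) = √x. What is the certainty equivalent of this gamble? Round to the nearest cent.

$831.75

E[u] = 0.52·√625 + 0.48·√1089 = 0.52·25 + 0.48·33 = 28.84
CE = (28.84)² = 831.7456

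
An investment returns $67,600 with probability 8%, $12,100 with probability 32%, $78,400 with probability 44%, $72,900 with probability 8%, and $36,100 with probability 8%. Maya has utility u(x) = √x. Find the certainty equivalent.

E[u] = 0.08·√67600 + 0.32·√12100 + 0.44·√78400 + 0.08·√72900 + 0.08·√36100 = 0.08·260 + 0.32·110 + 0.44·280 + 0.08·270 + 0.08·190 = 216
CE = (216)² = 46656

$46,656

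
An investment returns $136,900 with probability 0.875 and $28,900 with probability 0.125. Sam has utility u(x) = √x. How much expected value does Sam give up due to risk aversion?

$4,375

E[u] = 0.875·√136900 + 0.125·√28900 = 0.875·370 + 0.125·170 = 345
CE = (345)² = 119025
Risk premium = EV − CE = 123400 − 119025 = 4375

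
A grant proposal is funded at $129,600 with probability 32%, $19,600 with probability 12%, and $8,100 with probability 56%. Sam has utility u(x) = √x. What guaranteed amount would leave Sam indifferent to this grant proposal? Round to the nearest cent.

E[u] = 0.32·√129600 + 0.12·√19600 + 0.56·√8100 = 0.32·360 + 0.12·140 + 0.56·90 = 182.4
CE = (182.4)² = 33269.76

$33,269.76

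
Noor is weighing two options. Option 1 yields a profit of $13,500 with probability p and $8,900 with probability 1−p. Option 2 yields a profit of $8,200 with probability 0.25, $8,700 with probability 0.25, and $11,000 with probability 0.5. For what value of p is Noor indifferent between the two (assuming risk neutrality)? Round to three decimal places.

EV(Option 2) = 0.25 × 8200 + 0.25 × 8700 + 0.5 × 11000 = 2050 + 2175 + 5500 = 9725
p·13500 + (1−p)·8900 = 9725
4600p + 8900 = 9725
p = (9725 − 8900) / 4600

p = 0.179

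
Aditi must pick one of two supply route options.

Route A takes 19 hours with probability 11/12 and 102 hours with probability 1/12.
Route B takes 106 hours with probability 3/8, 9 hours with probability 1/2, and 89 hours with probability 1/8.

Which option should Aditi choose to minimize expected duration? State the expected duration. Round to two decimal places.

Route A = 11/12 × 19 + 1/12 × 102 = 17.4167 + 8.5 = 25.9167
Route B = 3/8 × 106 + 1/2 × 9 + 1/8 × 89 = 39.75 + 4.5 + 11.125 = 55.375

Route A (25.92 hours)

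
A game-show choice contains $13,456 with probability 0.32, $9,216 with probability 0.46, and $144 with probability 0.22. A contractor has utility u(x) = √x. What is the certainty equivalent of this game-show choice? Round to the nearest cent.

E[u] = 0.32·√13456 + 0.46·√9216 + 0.22·√144 = 0.32·116 + 0.46·96 + 0.22·12 = 83.92
CE = (83.92)² = 7042.5664

$7,042.57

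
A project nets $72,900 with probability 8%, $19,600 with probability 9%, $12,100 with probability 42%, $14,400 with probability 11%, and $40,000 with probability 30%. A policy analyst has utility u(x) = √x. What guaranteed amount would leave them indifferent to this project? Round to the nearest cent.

$23,592.96

E[u] = 0.08·√72900 + 0.09·√19600 + 0.42·√12100 + 0.11·√14400 + 0.3·√40000 = 0.08·270 + 0.09·140 + 0.42·110 + 0.11·120 + 0.3·200 = 153.6
CE = (153.6)² = 23592.96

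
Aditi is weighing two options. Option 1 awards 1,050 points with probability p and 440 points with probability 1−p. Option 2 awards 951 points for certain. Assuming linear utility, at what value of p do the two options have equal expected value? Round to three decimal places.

p = 0.838

p·1050 + (1−p)·440 = 951
610p + 440 = 951
p = (951 − 440) / 610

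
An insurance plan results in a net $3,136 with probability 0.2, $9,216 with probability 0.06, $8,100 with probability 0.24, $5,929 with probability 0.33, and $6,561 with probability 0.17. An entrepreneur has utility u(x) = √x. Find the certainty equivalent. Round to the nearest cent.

$6,043.51

E[u] = 0.2·√3136 + 0.06·√9216 + 0.24·√8100 + 0.33·√5929 + 0.17·√6561 = 0.2·56 + 0.06·96 + 0.24·90 + 0.33·77 + 0.17·81 = 77.74
CE = (77.74)² = 6043.5076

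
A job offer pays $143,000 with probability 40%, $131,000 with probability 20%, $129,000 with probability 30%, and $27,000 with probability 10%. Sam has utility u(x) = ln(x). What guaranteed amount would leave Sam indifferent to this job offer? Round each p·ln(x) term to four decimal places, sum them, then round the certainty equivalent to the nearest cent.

$115,323.90

E[u] = 0.4·ln(143000) + 0.2·ln(131000) + 0.3·ln(129000) + 0.1·ln(27000) = 4.7482 + 2.3566 + 3.5303 + 1.0204 = 11.6555
CE = e^11.6555 ≈ 115323.90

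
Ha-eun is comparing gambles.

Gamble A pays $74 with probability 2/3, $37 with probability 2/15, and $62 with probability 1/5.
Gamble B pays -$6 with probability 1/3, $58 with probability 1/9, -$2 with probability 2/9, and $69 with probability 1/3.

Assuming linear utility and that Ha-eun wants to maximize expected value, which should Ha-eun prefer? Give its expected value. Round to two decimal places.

Gamble A ($66.67)

Gamble A = 2/3 × 74 + 2/15 × 37 + 1/5 × 62 = 49.3333 + 4.9333 + 12.4 = 66.6667
Gamble B = 1/3 × (-6) + 1/9 × 58 + 2/9 × (-2) + 1/3 × 69 = -2 + 6.4444 − 0.4444 + 23 = 27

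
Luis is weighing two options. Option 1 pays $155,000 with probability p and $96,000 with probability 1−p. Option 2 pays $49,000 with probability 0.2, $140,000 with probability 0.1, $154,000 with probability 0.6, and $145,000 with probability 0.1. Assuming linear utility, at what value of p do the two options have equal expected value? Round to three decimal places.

p = 0.588

EV(Option 2) = 0.2 × 49000 + 0.1 × 140000 + 0.6 × 154000 + 0.1 × 145000 = 9800 + 14000 + 92400 + 14500 = 130700
p·155000 + (1−p)·96000 = 130700
59000p + 96000 = 130700
p = (130700 − 96000) / 59000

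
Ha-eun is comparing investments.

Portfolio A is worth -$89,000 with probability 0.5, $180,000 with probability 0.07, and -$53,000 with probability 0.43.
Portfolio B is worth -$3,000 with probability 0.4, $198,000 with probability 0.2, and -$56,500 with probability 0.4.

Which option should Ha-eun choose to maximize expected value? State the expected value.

Portfolio A = 0.5 × (-89000) + 0.07 × 180000 + 0.43 × (-53000) = -44500 + 12600 − 22790 = -54690
Portfolio B = 0.4 × (-3000) + 0.2 × 198000 + 0.4 × (-56500) = -1200 + 39600 − 22600 = 15800

Portfolio B ($15,800)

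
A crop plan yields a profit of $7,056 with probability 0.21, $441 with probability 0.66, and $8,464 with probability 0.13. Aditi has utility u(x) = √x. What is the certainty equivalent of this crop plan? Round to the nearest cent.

$1,888.77

E[u] = 0.21·√7056 + 0.66·√441 + 0.13·√8464 = 0.21·84 + 0.66·21 + 0.13·92 = 43.46
CE = (43.46)² = 1888.7716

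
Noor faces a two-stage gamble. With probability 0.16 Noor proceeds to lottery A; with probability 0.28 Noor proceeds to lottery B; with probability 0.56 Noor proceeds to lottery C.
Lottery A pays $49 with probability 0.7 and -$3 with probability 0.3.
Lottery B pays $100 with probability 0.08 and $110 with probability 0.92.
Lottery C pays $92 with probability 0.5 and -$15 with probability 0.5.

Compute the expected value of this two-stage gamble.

EV(A) = 0.7 × 49 + 0.3 × (-3) = 34.3 − 0.9 = 33.4
EV(B) = 0.08 × 100 + 0.92 × 110 = 8 + 101.2 = 109.2
EV(C) = 0.5 × 92 + 0.5 × (-15) = 46 − 7.5 = 38.5
Overall = 0.16 × 33.4 + 0.28 × 109.2 + 0.56 × 38.5 = 5.344 + 30.576 + 21.56 = 57.48

$57.48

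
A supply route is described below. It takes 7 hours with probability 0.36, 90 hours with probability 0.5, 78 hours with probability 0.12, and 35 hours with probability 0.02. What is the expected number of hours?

EV = 0.36 × 7 + 0.5 × 90 + 0.12 × 78 + 0.02 × 35 = 2.52 + 45 + 9.36 + 0.7 = 57.58

57.58 hours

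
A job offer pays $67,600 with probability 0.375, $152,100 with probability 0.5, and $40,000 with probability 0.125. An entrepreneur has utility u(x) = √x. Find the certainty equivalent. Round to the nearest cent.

E[u] = 0.375·√67600 + 0.5·√152100 + 0.125·√40000 = 0.375·260 + 0.5·390 + 0.125·200 = 317.5
CE = (317.5)² = 100806.25

$100,806.25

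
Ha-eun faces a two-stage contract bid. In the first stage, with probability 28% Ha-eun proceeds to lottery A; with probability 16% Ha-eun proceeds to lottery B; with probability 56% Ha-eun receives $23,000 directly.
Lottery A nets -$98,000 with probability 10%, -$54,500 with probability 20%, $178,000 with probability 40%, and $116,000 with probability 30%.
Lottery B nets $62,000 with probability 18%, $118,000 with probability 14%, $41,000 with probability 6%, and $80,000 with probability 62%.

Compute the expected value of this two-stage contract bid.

$49,522.40

EV(A) = 0.1 × (-98000) + 0.2 × (-54500) + 0.4 × 178000 + 0.3 × 116000 = -9800 − 10900 + 71200 + 34800 = 85300
EV(B) = 0.18 × 62000 + 0.14 × 118000 + 0.06 × 41000 + 0.62 × 80000 = 11160 + 16520 + 2460 + 49600 = 79740
Branch C: 23000 (certain)
Overall = 0.28 × 85300 + 0.16 × 79740 + 0.56 × 23000 = 23884 + 12758.4 + 12880 = 49522.4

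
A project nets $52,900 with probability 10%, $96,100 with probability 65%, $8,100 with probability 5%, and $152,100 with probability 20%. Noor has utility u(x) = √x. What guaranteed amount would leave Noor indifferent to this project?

$94,249

E[u] = 0.1·√52900 + 0.65·√96100 + 0.05·√8100 + 0.2·√152100 = 0.1·230 + 0.65·310 + 0.05·90 + 0.2·390 = 307
CE = (307)² = 94249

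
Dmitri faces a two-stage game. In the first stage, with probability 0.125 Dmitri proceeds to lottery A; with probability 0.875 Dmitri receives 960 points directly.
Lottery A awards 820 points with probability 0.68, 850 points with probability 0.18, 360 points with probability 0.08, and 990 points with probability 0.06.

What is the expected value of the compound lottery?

EV(A) = 0.68 × 820 + 0.18 × 850 + 0.08 × 360 + 0.06 × 990 = 557.6 + 153 + 28.8 + 59.4 = 798.8
Branch B: 960 (certain)
Overall = 0.125 × 798.8 + 0.875 × 960 = 99.85 + 840 = 939.85

939.85 points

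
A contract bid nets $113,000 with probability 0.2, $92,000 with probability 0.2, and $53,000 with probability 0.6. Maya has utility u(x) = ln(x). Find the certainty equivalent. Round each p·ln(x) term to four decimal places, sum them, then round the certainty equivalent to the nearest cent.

$68,851.00

E[u] = 0.2·ln(113000) + 0.2·ln(92000) + 0.6·ln(53000) = 2.3270 + 2.2859 + 6.5268 = 11.1397
CE = e^11.1397 ≈ 68851.00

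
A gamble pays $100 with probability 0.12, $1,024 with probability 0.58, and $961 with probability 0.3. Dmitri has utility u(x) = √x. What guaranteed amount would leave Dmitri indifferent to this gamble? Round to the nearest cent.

$844.48

E[u] = 0.12·√100 + 0.58·√1024 + 0.3·√961 = 0.12·10 + 0.58·32 + 0.3·31 = 29.06
CE = (29.06)² = 844.4836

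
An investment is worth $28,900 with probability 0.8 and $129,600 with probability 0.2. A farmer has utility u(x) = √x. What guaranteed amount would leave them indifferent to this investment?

E[u] = 0.8·√28900 + 0.2·√129600 = 0.8·170 + 0.2·360 = 208
CE = (208)² = 43264

$43,264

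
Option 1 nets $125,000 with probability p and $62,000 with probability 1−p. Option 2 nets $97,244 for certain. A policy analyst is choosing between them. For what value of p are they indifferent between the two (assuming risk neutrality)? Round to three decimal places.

p·125000 + (1−p)·62000 = 97244
63000p + 62000 = 97244
p = (97244 − 62000) / 63000

p = 0.559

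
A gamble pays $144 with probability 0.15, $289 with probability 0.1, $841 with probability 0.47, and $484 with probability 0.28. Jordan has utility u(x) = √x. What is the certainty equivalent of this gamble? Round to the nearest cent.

$542.42

E[u] = 0.15·√144 + 0.1·√289 + 0.47·√841 + 0.28·√484 = 0.15·12 + 0.1·17 + 0.47·29 + 0.28·22 = 23.29
CE = (23.29)² = 542.4241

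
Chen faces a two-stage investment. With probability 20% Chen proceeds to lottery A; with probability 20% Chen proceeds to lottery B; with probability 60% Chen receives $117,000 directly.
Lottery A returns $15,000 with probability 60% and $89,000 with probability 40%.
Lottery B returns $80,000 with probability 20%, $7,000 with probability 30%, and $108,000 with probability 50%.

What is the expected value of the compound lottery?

$93,540

EV(A) = 0.6 × 15000 + 0.4 × 89000 = 9000 + 35600 = 44600
EV(B) = 0.2 × 80000 + 0.3 × 7000 + 0.5 × 108000 = 16000 + 2100 + 54000 = 72100
Branch C: 117000 (certain)
Overall = 0.2 × 44600 + 0.2 × 72100 + 0.6 × 117000 = 8920 + 14420 + 70200 = 93540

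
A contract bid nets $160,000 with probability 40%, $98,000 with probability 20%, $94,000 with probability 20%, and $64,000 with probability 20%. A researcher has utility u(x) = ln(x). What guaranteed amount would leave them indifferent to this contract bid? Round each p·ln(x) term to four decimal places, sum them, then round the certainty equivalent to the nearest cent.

E[u] = 0.4·ln(160000) + 0.2·ln(98000) + 0.2·ln(94000) + 0.2·ln(64000) = 4.7932 + 2.2985 + 2.2902 + 2.2133 = 11.5952
CE = e^11.5952 ≈ 108575.38

$108,575.38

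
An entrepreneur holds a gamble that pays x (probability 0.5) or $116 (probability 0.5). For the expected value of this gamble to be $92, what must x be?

0.5·x + 0.5·116 = 92
0.5·x = 92 − 58 = 34
x = 34 / 0.5 = 68

x = $68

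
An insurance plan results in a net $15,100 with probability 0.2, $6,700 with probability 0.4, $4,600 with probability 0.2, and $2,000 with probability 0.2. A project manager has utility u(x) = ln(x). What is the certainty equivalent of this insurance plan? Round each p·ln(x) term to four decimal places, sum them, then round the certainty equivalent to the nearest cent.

E[u] = 0.2·ln(15100) + 0.4·ln(6700) + 0.2·ln(4600) + 0.2·ln(2000) = 1.9245 + 3.5239 + 1.6868 + 1.5202 = 8.6554
CE = e^8.6554 ≈ 5741.06

$5,741.06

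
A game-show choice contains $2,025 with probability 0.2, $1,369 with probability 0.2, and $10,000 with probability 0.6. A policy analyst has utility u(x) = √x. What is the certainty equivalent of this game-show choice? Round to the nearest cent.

$5,836.96

E[u] = 0.2·√2025 + 0.2·√1369 + 0.6·√10000 = 0.2·45 + 0.2·37 + 0.6·100 = 76.4
CE = (76.4)² = 5836.96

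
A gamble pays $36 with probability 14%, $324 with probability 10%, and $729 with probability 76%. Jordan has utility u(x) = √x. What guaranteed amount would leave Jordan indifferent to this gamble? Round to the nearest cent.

$536.39

E[u] = 0.14·√36 + 0.1·√324 + 0.76·√729 = 0.14·6 + 0.1·18 + 0.76·27 = 23.16
CE = (23.16)² = 536.3856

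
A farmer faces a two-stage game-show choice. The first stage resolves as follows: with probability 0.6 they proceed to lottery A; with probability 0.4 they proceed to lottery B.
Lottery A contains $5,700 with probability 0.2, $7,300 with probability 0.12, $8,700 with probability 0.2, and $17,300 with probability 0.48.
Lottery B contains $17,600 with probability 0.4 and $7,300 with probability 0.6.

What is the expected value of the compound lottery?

EV(A) = 0.2 × 5700 + 0.12 × 7300 + 0.2 × 8700 + 0.48 × 17300 = 1140 + 876 + 1740 + 8304 = 12060
EV(B) = 0.4 × 17600 + 0.6 × 7300 = 7040 + 4380 = 11420
Overall = 0.6 × 12060 + 0.4 × 11420 = 7236 + 4568 = 11804

$11,804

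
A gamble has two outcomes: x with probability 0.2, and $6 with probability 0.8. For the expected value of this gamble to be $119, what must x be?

x = $571

0.2·x + 0.8·6 = 119
0.2·x = 119 − 4.8 = 114.2
x = 114.2 / 0.2 = 571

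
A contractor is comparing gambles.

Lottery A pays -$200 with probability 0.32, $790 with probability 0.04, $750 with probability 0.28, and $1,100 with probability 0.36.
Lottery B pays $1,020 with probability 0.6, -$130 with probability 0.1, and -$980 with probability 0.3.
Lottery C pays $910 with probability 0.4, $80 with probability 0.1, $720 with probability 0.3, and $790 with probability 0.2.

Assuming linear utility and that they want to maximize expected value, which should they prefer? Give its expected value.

Lottery A = 0.32 × (-200) + 0.04 × 790 + 0.28 × 750 + 0.36 × 1100 = -64 + 31.6 + 210 + 396 = 573.6
Lottery B = 0.6 × 1020 + 0.1 × (-130) + 0.3 × (-980) = 612 − 13 − 294 = 305
Lottery C = 0.4 × 910 + 0.1 × 80 + 0.3 × 720 + 0.2 × 790 = 364 + 8 + 216 + 158 = 746

Lottery C ($746)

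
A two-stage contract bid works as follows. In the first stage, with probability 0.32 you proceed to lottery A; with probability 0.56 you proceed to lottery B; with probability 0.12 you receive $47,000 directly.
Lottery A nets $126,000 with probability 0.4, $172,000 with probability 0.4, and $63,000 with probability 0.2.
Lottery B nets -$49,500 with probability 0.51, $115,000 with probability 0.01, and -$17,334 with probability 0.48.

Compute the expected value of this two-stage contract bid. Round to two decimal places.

$29,663.42

EV(A) = 0.4 × 126000 + 0.4 × 172000 + 0.2 × 63000 = 50400 + 68800 + 12600 = 131800
EV(B) = 0.51 × (-49500) + 0.01 × 115000 + 0.48 × (-17334) = -25245 + 1150 − 8320.32 = -32415.32
Branch C: 47000 (certain)
Overall = 0.32 × 131800 + 0.56 × (-32415.32) + 0.12 × 47000 = 42176 − 18152.5792 + 5640 = 29663.4208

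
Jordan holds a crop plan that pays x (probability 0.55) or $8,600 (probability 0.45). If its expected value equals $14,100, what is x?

0.55·x + 0.45·8600 = 14100
0.55·x = 14100 − 3870 = 10230
x = 10230 / 0.55 = 18600

x = $18,600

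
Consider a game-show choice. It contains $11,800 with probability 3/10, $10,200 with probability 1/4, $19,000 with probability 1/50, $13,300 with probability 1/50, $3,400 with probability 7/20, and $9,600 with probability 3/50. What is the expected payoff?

EV = 3/10 × 11800 + 1/4 × 10200 + 1/50 × 19000 + 1/50 × 13300 + 7/20 × 3400 + 3/50 × 9600 = 3540 + 2550 + 380 + 266 + 1190 + 576 = 8502

$8,502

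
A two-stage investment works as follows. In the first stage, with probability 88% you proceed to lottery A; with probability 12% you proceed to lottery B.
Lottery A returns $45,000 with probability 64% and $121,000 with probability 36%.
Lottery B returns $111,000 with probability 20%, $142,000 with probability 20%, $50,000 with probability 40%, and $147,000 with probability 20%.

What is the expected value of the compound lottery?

$75,676.80

EV(A) = 0.64 × 45000 + 0.36 × 121000 = 28800 + 43560 = 72360
EV(B) = 0.2 × 111000 + 0.2 × 142000 + 0.4 × 50000 + 0.2 × 147000 = 22200 + 28400 + 20000 + 29400 = 100000
Overall = 0.88 × 72360 + 0.12 × 100000 = 63676.8 + 12000 = 75676.8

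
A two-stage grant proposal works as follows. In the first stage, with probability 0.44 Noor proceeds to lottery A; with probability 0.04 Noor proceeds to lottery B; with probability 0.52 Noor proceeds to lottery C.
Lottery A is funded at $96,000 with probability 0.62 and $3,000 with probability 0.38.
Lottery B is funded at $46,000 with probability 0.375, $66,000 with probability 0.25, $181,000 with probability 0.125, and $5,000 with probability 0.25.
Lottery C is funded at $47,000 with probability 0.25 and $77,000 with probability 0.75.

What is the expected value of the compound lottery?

$65,135.40

EV(A) = 0.62 × 96000 + 0.38 × 3000 = 59520 + 1140 = 60660
EV(B) = 0.375 × 46000 + 0.25 × 66000 + 0.125 × 181000 + 0.25 × 5000 = 17250 + 16500 + 22625 + 1250 = 57625
EV(C) = 0.25 × 47000 + 0.75 × 77000 = 11750 + 57750 = 69500
Overall = 0.44 × 60660 + 0.04 × 57625 + 0.52 × 69500 = 26690.4 + 2305 + 36140 = 65135.4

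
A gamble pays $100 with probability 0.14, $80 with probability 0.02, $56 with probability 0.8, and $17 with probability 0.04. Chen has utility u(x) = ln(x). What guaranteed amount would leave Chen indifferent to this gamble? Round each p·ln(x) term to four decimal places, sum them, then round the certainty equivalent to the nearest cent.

$58.32

E[u] = 0.14·ln(100) + 0.02·ln(80) + 0.8·ln(56) + 0.04·ln(17) = 0.6447 + 0.0876 + 3.2203 + 0.1133 = 4.0659
CE = e^4.0659 ≈ 58.32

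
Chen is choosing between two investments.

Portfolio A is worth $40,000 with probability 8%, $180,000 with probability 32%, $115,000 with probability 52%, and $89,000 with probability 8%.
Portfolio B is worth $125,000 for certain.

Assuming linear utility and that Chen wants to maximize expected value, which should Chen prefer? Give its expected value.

Portfolio A = 0.08 × 40000 + 0.32 × 180000 + 0.52 × 115000 + 0.08 × 89000 = 3200 + 57600 + 59800 + 7120 = 127720
Portfolio B: 125000 (certain)

Portfolio A ($127,720)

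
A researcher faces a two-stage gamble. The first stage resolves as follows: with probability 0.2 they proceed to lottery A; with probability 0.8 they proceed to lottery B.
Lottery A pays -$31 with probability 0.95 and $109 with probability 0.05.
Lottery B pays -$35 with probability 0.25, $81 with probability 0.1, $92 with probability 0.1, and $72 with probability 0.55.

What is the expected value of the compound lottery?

$33.72

EV(A) = 0.95 × (-31) + 0.05 × 109 = -29.45 + 5.45 = -24
EV(B) = 0.25 × (-35) + 0.1 × 81 + 0.1 × 92 + 0.55 × 72 = -8.75 + 8.1 + 9.2 + 39.6 = 48.15
Overall = 0.2 × (-24) + 0.8 × 48.15 = -4.8 + 38.52 = 33.72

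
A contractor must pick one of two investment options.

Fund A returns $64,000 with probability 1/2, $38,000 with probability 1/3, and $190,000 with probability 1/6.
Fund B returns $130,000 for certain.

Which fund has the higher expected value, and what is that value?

Fund A = 1/2 × 64000 + 1/3 × 38000 + 1/6 × 190000 = 32000 + 12666.6667 + 31666.6667 = 76333.3333
Fund B: 130000 (certain)

Fund B ($130,000)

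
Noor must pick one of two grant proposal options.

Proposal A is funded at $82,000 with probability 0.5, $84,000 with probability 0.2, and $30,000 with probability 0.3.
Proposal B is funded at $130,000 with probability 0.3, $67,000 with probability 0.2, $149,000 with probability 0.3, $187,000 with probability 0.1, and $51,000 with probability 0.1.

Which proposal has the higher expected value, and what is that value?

Proposal A = 0.5 × 82000 + 0.2 × 84000 + 0.3 × 30000 = 41000 + 16800 + 9000 = 66800
Proposal B = 0.3 × 130000 + 0.2 × 67000 + 0.3 × 149000 + 0.1 × 187000 + 0.1 × 51000 = 39000 + 13400 + 44700 + 18700 + 5100 = 120900

Proposal B ($120,900)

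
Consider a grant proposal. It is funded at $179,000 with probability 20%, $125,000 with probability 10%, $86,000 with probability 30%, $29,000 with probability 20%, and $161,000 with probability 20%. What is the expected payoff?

$112,100

EV = 0.2 × 179000 + 0.1 × 125000 + 0.3 × 86000 + 0.2 × 29000 + 0.2 × 161000 = 35800 + 12500 + 25800 + 5800 + 32200 = 112100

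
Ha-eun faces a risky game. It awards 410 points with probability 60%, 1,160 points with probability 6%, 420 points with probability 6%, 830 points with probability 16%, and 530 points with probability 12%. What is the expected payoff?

EV = 0.6 × 410 + 0.06 × 1160 + 0.06 × 420 + 0.16 × 830 + 0.12 × 530 = 246 + 69.6 + 25.2 + 132.8 + 63.6 = 537.2

537.2 points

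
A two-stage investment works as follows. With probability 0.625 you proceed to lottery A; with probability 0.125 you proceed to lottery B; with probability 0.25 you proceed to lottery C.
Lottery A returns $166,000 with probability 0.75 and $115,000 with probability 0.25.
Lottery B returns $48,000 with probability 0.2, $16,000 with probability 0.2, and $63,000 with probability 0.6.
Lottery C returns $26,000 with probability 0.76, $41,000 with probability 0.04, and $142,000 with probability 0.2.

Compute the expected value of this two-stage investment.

$114,556.25

EV(A) = 0.75 × 166000 + 0.25 × 115000 = 124500 + 28750 = 153250
EV(B) = 0.2 × 48000 + 0.2 × 16000 + 0.6 × 63000 = 9600 + 3200 + 37800 = 50600
EV(C) = 0.76 × 26000 + 0.04 × 41000 + 0.2 × 142000 = 19760 + 1640 + 28400 = 49800
Overall = 0.625 × 153250 + 0.125 × 50600 + 0.25 × 49800 = 95781.25 + 6325 + 12450 = 114556.25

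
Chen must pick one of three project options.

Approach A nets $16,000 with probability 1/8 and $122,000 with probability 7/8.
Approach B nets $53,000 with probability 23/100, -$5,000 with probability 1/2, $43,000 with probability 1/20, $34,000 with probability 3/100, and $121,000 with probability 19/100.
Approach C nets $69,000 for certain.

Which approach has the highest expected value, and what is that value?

Approach A = 1/8 × 16000 + 7/8 × 122000 = 2000 + 106750 = 108750
Approach B = 23/100 × 53000 + 1/2 × (-5000) + 1/20 × 43000 + 3/100 × 34000 + 19/100 × 121000 = 12190 − 2500 + 2150 + 1020 + 22990 = 35850
Approach C: 69000 (certain)

Approach A ($108,750)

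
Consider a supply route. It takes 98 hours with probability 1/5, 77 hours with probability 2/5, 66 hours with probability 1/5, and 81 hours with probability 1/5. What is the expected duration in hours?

EV = 1/5 × 98 + 2/5 × 77 + 1/5 × 66 + 1/5 × 81 = 19.6 + 30.8 + 13.2 + 16.2 = 79.8

79.8 hours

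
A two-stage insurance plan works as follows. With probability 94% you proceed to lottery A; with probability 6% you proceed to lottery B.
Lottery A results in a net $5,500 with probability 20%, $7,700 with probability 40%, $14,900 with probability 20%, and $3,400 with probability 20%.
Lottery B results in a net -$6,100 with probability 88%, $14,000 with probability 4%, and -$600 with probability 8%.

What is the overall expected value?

EV(A) = 0.2 × 5500 + 0.4 × 7700 + 0.2 × 14900 + 0.2 × 3400 = 1100 + 3080 + 2980 + 680 = 7840
EV(B) = 0.88 × (-6100) + 0.04 × 14000 + 0.08 × (-600) = -5368 + 560 − 48 = -4856
Overall = 0.94 × 7840 + 0.06 × (-4856) = 7369.6 − 291.36 = 7078.24

$7,078.24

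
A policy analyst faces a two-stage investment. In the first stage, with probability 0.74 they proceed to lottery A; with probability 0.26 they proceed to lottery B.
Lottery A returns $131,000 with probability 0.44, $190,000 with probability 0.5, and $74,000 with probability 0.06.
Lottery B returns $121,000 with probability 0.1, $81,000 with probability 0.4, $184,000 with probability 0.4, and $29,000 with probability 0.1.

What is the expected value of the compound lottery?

$147,699.20

EV(A) = 0.44 × 131000 + 0.5 × 190000 + 0.06 × 74000 = 57640 + 95000 + 4440 = 157080
EV(B) = 0.1 × 121000 + 0.4 × 81000 + 0.4 × 184000 + 0.1 × 29000 = 12100 + 32400 + 73600 + 2900 = 121000
Overall = 0.74 × 157080 + 0.26 × 121000 = 116239.2 + 31460 = 147699.2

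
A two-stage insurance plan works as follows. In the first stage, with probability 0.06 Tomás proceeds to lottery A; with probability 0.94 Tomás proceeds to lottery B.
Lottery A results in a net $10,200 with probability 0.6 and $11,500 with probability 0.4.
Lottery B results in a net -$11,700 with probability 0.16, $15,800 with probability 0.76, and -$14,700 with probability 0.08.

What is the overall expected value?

EV(A) = 0.6 × 10200 + 0.4 × 11500 = 6120 + 4600 = 10720
EV(B) = 0.16 × (-11700) + 0.76 × 15800 + 0.08 × (-14700) = -1872 + 12008 − 1176 = 8960
Overall = 0.06 × 10720 + 0.94 × 8960 = 643.2 + 8422.4 = 9065.6

$9,065.60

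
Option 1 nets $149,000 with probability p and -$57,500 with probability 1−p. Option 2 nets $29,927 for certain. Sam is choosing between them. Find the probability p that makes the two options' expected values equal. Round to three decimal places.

p·149000 + (1−p)·(-57500) = 29927
206500p − 57500 = 29927
p = (29927 + 57500) / 206500

p = 0.423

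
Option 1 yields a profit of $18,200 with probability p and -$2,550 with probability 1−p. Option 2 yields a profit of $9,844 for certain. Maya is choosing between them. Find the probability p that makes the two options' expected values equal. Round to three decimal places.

p·18200 + (1−p)·(-2550) = 9844
20750p − 2550 = 9844
p = (9844 + 2550) / 20750

p = 0.597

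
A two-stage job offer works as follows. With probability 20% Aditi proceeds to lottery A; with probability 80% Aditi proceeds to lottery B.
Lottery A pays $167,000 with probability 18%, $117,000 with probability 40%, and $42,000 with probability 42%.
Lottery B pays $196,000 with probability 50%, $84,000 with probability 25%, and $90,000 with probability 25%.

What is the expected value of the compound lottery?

$132,100

EV(A) = 0.18 × 167000 + 0.4 × 117000 + 0.42 × 42000 = 30060 + 46800 + 17640 = 94500
EV(B) = 0.5 × 196000 + 0.25 × 84000 + 0.25 × 90000 = 98000 + 21000 + 22500 = 141500
Overall = 0.2 × 94500 + 0.8 × 141500 = 18900 + 113200 = 132100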